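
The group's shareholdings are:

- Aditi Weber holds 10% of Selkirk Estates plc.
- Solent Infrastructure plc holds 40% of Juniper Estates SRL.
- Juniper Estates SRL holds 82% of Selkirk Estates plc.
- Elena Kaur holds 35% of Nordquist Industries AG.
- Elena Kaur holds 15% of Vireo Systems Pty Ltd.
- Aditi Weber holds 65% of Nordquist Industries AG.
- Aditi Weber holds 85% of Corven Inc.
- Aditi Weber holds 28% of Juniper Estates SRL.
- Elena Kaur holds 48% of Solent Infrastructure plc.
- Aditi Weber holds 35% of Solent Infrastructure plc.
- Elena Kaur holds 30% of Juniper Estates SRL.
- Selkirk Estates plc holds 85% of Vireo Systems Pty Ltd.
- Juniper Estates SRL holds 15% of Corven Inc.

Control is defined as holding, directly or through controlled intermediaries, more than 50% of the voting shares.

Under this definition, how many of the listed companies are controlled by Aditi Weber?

Aditi holds 65% of Nordquist, so Aditi controls Nordquist.
Aditi holds 85% of Corven, so Aditi controls Corven.
No other company's threshold is met.
Aditi controls 2 companies.

2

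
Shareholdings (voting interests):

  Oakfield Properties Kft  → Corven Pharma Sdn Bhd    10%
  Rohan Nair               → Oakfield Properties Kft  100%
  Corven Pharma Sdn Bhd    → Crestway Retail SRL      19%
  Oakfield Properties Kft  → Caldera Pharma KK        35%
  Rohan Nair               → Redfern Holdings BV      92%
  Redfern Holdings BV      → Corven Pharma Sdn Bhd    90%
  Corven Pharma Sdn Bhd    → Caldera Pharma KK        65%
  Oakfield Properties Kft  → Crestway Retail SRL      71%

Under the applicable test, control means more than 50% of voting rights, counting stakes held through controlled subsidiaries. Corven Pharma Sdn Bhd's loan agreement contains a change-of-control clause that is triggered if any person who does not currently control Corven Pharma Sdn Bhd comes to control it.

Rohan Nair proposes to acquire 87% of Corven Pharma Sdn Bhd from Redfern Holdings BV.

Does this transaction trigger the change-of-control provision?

No

The purchase adds only to Rohan's holdings (Redfern's stake shrinks), so Rohan is the only person who could newly come to control Corven.
Rohan holds 92% of Redfern, so Rohan controls Redfern.
Rohan holds 100% of Oakfield, so Rohan controls Oakfield.
Redfern and Oakfield together hold 90% + 10% = 100% of Corven, so Rohan controls Corven.
So Rohan already controls Corven before the transaction.
After the purchase, Rohan holds 87% of Corven directly, and Redfern's stake falls to 3%.
Rohan controlled Corven already, so this is not a new person acquiring control; every other person's position is unchanged or reduced.
No new person acquires control, so the clause is not triggered.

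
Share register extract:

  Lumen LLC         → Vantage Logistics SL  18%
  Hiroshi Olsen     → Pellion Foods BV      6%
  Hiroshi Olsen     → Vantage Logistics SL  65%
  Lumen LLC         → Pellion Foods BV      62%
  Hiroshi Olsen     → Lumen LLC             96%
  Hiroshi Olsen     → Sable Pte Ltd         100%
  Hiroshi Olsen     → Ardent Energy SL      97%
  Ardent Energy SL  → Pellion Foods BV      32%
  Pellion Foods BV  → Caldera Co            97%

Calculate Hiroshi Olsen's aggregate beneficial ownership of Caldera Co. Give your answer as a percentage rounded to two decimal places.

Hiroshi reaches Caldera along 3 paths.
Via Lumen → Pellion: 96% × 62% × 97% = 57.7344%.
Via Ardent → Pellion: 97% × 32% × 97% = 30.1088%.
Via Pellion: 6% × 97% = 5.82%.
Total: 57.7344% + 30.1088% + 5.82% = 93.6632%.
Rounded: 93.66%.

93.66%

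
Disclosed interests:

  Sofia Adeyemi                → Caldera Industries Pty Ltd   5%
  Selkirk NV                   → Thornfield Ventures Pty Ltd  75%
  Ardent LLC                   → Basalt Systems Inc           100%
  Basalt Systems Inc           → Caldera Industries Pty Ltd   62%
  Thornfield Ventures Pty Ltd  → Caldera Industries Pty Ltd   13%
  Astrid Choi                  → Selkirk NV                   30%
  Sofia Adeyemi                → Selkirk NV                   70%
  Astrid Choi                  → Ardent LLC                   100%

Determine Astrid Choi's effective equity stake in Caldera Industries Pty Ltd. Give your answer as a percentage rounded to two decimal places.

Astrid reaches Caldera along 2 paths.
Via Ardent → Basalt: 100% × 100% × 62% = 62%.
Via Selkirk → Thornfield: 30% × 75% × 13% = 2.925%.
Total: 62% + 2.925% = 64.925%.
Rounded: 64.93%.

64.93%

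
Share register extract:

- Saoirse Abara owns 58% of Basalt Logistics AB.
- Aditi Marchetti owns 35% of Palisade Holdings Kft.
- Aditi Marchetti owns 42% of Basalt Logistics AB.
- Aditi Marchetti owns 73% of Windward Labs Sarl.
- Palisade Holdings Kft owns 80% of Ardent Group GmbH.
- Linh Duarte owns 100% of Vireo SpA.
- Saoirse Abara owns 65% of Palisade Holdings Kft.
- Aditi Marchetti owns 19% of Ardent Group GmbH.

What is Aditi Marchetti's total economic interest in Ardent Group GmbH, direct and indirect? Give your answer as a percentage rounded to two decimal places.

47.00%

Aditi reaches Ardent along 2 paths.
Via Palisade: 35% × 80% = 28%.
Direct stake: 19% = 19%.
Total: 28% + 19% = 47%.
Rounded: 47.00%.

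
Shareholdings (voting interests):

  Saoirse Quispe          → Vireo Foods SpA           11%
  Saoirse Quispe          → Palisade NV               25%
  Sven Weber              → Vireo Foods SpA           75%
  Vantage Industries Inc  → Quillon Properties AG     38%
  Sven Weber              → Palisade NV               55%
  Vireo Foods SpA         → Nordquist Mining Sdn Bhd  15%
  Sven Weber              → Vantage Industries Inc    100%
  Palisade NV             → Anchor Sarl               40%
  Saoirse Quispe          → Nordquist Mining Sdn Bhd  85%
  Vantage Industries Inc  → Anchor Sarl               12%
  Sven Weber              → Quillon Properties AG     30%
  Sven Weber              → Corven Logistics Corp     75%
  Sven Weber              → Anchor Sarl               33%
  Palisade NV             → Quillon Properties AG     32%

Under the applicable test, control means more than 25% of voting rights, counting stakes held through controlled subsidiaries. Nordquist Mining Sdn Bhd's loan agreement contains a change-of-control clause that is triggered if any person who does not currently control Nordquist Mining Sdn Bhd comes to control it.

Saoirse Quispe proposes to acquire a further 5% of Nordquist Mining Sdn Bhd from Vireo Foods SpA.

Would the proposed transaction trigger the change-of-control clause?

No

The purchase adds only to Saoirse's holdings (Vireo's stake shrinks), so Saoirse is the only person who could newly come to control Nordquist.
Saoirse holds 85% of Nordquist, so Saoirse controls Nordquist.
So Saoirse already controls Nordquist before the transaction.
After the purchase, Saoirse's direct stake in Nordquist rises to 85% + 5% = 90%, and Vireo's stake falls to 10%.
Saoirse controlled Nordquist already, so this is not a new person acquiring control; every other person's position is unchanged or reduced.
No new person acquires control, so the clause is not triggered.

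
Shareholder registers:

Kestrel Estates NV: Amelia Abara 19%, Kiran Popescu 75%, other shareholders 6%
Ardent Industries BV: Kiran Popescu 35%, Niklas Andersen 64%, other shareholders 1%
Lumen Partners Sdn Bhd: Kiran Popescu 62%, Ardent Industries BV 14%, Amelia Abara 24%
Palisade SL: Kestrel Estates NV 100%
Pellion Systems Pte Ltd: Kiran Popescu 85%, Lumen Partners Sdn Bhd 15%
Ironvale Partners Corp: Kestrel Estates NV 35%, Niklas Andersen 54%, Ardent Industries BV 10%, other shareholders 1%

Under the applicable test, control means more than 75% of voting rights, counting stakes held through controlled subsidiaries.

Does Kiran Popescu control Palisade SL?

No

Kiran holds 85% of Pellion, so Kiran controls Pellion.
Neither Kiran nor any entity Kiran controls holds any voting interest in Palisade.
So Kiran does not control Palisade.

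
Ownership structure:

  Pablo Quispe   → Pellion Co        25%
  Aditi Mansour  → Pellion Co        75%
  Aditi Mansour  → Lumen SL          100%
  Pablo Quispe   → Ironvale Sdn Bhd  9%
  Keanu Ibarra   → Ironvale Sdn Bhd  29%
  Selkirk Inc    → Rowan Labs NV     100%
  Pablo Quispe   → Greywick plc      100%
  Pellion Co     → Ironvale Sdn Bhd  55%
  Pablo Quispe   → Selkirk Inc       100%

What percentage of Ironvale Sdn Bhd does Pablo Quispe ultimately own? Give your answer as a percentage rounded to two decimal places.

Pablo reaches Ironvale along 2 paths.
Via Pellion: 25% × 55% = 13.75%.
Direct stake: 9% = 9%.
Total: 13.75% + 9% = 22.75%.

22.75%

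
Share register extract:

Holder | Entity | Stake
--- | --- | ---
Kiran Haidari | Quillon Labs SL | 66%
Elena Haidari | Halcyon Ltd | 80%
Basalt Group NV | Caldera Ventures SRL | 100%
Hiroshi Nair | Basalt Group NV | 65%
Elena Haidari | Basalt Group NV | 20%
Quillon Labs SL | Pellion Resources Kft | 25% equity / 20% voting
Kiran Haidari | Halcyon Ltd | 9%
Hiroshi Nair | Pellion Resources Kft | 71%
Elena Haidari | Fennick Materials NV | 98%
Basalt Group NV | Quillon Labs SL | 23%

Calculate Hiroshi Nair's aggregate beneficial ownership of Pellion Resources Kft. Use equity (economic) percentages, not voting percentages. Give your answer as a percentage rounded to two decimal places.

Hiroshi reaches Pellion along 2 paths.
Direct stake: 71% = 71%.
Via Basalt → Quillon: 65% × 23% × 25% = 3.7375%.
Total: 71% + 3.7375% = 74.7375%.
Rounded: 74.74%.

74.74%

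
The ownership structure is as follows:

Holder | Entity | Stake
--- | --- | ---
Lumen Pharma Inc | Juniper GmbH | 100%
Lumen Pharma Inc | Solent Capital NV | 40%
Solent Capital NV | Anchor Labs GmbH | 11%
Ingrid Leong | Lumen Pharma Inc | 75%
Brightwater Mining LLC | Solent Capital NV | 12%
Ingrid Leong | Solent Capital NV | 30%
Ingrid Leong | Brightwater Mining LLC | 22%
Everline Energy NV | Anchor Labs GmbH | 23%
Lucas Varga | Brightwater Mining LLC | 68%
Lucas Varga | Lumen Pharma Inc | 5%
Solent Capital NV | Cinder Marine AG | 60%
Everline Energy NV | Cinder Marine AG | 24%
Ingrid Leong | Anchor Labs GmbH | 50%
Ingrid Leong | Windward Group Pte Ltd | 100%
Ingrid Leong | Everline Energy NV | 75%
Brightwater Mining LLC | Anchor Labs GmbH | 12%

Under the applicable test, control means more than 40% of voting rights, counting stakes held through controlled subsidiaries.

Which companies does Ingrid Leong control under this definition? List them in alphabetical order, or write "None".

Ingrid holds 75% of Lumen, so Ingrid controls Lumen.
Lumen holds 100% of Juniper, so Ingrid controls Juniper.
Ingrid and Lumen together hold 30% + 40% = 70% of Solent, so Ingrid controls Solent.
Ingrid holds 75% of Everline, so Ingrid controls Everline.
Ingrid holds 100% of Windward, so Ingrid controls Windward.
Everline and Ingrid and Solent together hold 23% + 50% + 11% = 84% of Anchor, so Ingrid controls Anchor.
Everline and Solent together hold 24% + 60% = 84% of Cinder, so Ingrid controls Cinder.
No other company's threshold is met.

Anchor Labs GmbH, Cinder Marine AG, Everline Energy NV, Juniper GmbH, Lumen Pharma Inc, Solent Capital NV, Windward Group Pte Ltd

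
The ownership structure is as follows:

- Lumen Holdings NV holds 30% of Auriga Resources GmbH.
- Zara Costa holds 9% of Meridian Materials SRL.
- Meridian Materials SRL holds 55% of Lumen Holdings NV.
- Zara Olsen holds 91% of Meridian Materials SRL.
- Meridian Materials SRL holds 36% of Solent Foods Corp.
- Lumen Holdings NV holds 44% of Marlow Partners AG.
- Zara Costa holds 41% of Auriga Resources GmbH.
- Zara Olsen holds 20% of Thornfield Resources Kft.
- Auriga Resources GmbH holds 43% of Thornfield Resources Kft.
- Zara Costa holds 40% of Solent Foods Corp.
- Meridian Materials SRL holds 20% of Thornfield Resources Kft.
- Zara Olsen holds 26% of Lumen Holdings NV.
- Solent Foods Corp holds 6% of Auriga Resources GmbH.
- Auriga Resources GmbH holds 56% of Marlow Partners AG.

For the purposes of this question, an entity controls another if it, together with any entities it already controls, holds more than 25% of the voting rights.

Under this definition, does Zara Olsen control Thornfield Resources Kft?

Yes

Zara Olsen holds 91% of Meridian, so Zara Olsen controls Meridian.
Zara Olsen and Meridian together hold 26% + 55% = 81% of Lumen, so Zara Olsen controls Lumen.
Meridian holds 36% of Solent, so Zara Olsen controls Solent.
Solent and Lumen together hold 6% + 30% = 36% of Auriga, so Zara Olsen controls Auriga.
Zara Olsen and Auriga and Meridian together hold 20% + 43% + 20% = 83% of Thornfield, so Zara Olsen controls Thornfield.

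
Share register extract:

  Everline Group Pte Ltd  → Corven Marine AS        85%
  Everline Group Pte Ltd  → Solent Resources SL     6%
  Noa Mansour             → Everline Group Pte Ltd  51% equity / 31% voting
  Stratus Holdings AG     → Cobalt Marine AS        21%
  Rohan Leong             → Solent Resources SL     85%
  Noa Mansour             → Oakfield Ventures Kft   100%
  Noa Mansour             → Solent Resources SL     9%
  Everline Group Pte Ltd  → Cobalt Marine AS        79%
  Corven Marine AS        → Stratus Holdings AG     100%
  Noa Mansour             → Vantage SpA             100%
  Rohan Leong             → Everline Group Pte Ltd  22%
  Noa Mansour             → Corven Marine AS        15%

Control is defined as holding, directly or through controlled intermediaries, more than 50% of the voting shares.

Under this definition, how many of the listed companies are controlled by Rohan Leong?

1

Rohan holds 85% of Solent, so Rohan controls Solent.
No other company's threshold is met.
Rohan controls 1 company.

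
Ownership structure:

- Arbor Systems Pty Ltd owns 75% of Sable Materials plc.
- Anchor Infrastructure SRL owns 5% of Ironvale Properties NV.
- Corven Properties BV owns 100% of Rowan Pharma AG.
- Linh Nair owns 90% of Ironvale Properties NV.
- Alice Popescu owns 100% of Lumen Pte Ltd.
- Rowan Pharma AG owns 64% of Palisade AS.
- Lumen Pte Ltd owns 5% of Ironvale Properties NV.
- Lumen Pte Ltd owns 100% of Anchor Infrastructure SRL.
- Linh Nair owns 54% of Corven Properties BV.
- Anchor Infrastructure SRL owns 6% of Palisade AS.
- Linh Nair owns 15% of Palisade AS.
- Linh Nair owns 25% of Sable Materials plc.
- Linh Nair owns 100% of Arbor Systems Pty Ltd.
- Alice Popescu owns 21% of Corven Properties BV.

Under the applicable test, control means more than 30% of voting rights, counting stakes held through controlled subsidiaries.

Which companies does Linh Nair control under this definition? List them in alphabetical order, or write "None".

Linh holds 54% of Corven, so Linh controls Corven.
Linh holds 100% of Arbor, so Linh controls Arbor.
Corven holds 100% of Rowan, so Linh controls Rowan.
Linh and Arbor together hold 25% + 75% = 100% of Sable, so Linh controls Sable.
Linh holds 90% of Ironvale, so Linh controls Ironvale.
Rowan and Linh together hold 64% + 15% = 79% of Palisade, so Linh controls Palisade.
No other company's threshold is met.

Arbor Systems Pty Ltd, Corven Properties BV, Ironvale Properties NV, Palisade AS, Rowan Pharma AG, Sable Materials plc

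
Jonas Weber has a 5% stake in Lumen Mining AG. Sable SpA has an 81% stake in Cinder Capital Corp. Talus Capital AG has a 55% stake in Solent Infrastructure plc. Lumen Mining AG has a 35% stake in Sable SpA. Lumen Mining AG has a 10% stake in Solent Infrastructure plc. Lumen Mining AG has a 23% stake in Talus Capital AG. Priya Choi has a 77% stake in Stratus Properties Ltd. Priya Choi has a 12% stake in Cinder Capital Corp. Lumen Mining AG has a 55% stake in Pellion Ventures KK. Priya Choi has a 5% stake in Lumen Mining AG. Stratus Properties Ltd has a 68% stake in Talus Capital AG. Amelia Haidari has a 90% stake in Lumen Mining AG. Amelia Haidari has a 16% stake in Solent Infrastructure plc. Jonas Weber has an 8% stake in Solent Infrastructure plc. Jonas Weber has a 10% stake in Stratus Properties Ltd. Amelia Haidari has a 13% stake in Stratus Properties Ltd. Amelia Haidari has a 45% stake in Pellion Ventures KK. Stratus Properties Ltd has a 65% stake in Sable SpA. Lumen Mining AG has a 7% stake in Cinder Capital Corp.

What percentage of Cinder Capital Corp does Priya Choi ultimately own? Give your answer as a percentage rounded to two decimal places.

Priya reaches Cinder along 4 paths.
Via Lumen: 5% × 7% = 0.35%.
Via Stratus → Sable: 77% × 65% × 81% = 40.5405%.
Via Lumen → Sable: 5% × 35% × 81% = 1.4175%.
Direct stake: 12% = 12%.
Total: 0.35% + 40.5405% + 1.4175% + 12% = 54.308%.
Rounded: 54.31%.

54.31%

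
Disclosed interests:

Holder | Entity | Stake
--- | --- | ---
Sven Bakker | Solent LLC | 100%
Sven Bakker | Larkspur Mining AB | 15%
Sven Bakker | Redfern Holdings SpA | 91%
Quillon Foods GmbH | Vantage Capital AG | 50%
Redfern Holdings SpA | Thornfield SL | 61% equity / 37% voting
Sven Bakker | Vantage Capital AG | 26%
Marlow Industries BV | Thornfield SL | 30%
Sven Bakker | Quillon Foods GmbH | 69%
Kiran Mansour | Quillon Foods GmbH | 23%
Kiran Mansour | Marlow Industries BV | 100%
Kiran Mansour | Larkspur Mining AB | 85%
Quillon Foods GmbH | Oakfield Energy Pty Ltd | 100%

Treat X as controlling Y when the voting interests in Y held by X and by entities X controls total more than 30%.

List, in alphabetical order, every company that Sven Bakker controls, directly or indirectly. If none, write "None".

Sven holds 91% of Redfern, so Sven controls Redfern.
Sven holds 100% of Solent, so Sven controls Solent.
Sven holds 69% of Quillon, so Sven controls Quillon.
Sven and Quillon together hold 26% + 50% = 76% of Vantage, so Sven controls Vantage.
Redfern holds 37% of Thornfield, so Sven controls Thornfield.
Quillon holds 100% of Oakfield, so Sven controls Oakfield.
No other company's threshold is met.

Oakfield Energy Pty Ltd, Quillon Foods GmbH, Redfern Holdings SpA, Solent LLC, Thornfield SL, Vantage Capital AG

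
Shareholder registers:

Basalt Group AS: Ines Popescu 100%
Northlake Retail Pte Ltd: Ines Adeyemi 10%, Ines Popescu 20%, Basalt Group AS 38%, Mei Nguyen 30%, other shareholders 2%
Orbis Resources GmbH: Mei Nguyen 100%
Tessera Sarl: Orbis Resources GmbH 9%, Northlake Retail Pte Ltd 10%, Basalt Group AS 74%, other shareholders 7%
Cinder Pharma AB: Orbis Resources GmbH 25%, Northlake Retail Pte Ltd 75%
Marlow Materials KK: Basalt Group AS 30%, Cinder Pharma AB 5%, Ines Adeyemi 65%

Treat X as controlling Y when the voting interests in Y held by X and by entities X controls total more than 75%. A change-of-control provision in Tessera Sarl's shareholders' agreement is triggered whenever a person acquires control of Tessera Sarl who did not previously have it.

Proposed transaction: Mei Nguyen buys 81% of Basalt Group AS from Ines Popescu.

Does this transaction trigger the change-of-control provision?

Yes

The purchase adds only to Mei's holdings (Ines Popescu's stake shrinks), so Mei is the only person who could newly come to control Tessera.
Mei holds 100% of Orbis, so Mei controls Orbis.
In Tessera, Mei's side holds only 9%, not > 75%.
So before the transaction, Mei does not control Tessera.
After the purchase, Mei holds 81% of Basalt directly, and Ines Popescu's stake falls to 19%.
Mei holds 81% of Basalt, so Mei controls Basalt.
Orbis and Basalt together hold 9% + 74% = 83% of Tessera, so Mei controls Tessera.
Mei did not control Tessera before and does after, so the clause is triggered.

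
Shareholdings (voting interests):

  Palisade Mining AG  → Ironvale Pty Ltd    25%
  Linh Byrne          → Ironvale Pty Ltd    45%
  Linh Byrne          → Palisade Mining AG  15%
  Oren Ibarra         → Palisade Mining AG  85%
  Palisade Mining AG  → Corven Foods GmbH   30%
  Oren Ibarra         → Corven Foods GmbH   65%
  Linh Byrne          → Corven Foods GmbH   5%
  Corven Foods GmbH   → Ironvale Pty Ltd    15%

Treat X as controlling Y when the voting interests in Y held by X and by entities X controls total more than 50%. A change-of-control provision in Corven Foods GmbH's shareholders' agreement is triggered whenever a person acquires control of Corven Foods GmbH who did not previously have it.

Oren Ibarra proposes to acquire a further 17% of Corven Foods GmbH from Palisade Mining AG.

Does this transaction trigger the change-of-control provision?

The purchase adds only to Oren's holdings (Palisade's stake shrinks), so Oren is the only person who could newly come to control Corven.
Oren holds 85% of Palisade, so Oren controls Palisade.
Palisade and Oren together hold 30% + 65% = 95% of Corven, so Oren controls Corven.
So Oren already controls Corven before the transaction.
After the purchase, Oren's direct stake in Corven rises to 65% + 17% = 82%, and Palisade's stake falls to 13%.
Oren controlled Corven already, so this is not a new person acquiring control; every other person's position is unchanged or reduced.
No new person acquires control, so the clause is not triggered.

No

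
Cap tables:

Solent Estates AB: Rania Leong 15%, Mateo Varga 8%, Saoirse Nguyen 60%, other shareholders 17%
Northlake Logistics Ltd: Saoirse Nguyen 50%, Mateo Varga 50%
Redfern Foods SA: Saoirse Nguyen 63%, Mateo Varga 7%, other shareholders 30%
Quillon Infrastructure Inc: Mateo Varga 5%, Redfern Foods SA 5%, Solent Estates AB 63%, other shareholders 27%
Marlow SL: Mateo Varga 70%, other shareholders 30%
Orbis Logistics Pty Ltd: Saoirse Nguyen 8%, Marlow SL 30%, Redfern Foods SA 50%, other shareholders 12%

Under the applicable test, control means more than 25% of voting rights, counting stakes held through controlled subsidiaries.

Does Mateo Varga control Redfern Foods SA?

Mateo holds 50% of Northlake, so Mateo controls Northlake.
Mateo holds 70% of Marlow, so Mateo controls Marlow.
Marlow holds 30% of Orbis, so Mateo controls Orbis.
In Redfern, Mateo's side holds only 7%, not > 25%.
So Mateo does not control Redfern.

No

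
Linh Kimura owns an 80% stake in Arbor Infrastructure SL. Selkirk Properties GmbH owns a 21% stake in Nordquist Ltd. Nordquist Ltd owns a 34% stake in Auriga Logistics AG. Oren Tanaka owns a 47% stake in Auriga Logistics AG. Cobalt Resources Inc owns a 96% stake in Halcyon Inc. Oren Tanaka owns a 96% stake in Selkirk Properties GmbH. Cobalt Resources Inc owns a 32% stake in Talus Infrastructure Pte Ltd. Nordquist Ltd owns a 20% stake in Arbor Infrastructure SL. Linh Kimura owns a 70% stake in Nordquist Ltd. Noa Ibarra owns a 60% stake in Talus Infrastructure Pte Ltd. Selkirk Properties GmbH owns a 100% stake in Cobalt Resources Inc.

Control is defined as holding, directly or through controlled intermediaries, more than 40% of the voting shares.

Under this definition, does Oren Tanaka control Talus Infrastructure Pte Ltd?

No

Oren holds 96% of Selkirk, so Oren controls Selkirk.
Selkirk holds 100% of Cobalt, so Oren controls Cobalt.
Oren holds 47% of Auriga, so Oren controls Auriga.
Cobalt holds 96% of Halcyon, so Oren controls Halcyon.
In Talus, Oren's side holds only 32%, not > 40%.
So Oren does not control Talus.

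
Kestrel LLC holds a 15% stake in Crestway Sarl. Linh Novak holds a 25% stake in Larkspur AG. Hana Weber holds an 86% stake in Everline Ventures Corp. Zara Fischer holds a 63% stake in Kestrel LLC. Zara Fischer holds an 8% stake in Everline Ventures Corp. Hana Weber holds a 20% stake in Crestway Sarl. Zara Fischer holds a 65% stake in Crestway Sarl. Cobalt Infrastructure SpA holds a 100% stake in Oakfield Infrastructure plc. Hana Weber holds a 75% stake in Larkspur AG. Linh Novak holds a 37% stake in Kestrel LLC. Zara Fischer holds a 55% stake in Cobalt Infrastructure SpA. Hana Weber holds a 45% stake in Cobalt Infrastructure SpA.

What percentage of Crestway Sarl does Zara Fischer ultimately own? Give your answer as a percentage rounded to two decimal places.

Zara reaches Crestway along 2 paths.
Direct stake: 65% = 65%.
Via Kestrel: 63% × 15% = 9.45%.
Total: 65% + 9.45% = 74.45%.

74.45%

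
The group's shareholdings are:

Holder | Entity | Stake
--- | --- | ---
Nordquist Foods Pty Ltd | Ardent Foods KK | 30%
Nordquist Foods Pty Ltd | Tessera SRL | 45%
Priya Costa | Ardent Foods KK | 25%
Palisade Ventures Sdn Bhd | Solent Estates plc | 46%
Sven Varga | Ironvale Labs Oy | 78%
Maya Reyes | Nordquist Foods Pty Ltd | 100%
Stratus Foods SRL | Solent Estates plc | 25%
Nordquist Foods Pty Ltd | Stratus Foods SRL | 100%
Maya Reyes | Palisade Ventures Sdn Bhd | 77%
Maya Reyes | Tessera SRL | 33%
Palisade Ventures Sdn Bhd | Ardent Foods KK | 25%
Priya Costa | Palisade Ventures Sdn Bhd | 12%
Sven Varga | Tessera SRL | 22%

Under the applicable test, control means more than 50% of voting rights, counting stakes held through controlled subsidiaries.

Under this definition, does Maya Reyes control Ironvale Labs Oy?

No

Maya holds 100% of Nordquist, so Maya controls Nordquist.
Nordquist holds 100% of Stratus, so Maya controls Stratus.
Maya holds 77% of Palisade, so Maya controls Palisade.
Maya and Nordquist together hold 33% + 45% = 78% of Tessera, so Maya controls Tessera.
Palisade and Nordquist together hold 25% + 30% = 55% of Ardent, so Maya controls Ardent.
Palisade and Stratus together hold 46% + 25% = 71% of Solent, so Maya controls Solent.
Neither Maya nor any entity Maya controls holds any voting interest in Ironvale.
So Maya does not control Ironvale.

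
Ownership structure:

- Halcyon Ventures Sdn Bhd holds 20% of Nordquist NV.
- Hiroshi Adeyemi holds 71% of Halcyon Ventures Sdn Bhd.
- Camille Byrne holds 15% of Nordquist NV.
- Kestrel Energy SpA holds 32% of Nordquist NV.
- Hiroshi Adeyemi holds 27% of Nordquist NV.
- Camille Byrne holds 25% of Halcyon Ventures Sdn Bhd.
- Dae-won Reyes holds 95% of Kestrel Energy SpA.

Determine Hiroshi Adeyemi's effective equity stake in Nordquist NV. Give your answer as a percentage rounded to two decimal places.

41.20%

Hiroshi reaches Nordquist along 2 paths.
Direct stake: 27% = 27%.
Via Halcyon: 71% × 20% = 14.2%.
Total: 27% + 14.2% = 41.2%.
Rounded: 41.20%.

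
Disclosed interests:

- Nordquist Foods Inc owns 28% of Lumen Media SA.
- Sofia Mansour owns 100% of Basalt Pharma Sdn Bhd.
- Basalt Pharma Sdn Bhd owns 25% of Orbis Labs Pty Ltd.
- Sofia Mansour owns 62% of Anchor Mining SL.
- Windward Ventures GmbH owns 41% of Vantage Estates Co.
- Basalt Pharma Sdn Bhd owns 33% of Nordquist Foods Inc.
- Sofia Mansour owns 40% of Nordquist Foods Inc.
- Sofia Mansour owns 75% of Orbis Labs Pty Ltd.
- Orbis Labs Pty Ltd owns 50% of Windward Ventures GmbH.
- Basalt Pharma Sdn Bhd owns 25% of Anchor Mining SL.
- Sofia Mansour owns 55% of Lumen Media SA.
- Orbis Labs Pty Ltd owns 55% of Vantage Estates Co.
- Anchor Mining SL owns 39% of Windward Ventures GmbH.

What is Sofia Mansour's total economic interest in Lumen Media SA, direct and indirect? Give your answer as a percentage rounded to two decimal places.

75.44%

Sofia reaches Lumen along 3 paths.
Direct stake: 55% = 55%.
Via Basalt → Nordquist: 100% × 33% × 28% = 9.24%.
Via Nordquist: 40% × 28% = 11.2%.
Total: 55% + 9.24% + 11.2% = 75.44%.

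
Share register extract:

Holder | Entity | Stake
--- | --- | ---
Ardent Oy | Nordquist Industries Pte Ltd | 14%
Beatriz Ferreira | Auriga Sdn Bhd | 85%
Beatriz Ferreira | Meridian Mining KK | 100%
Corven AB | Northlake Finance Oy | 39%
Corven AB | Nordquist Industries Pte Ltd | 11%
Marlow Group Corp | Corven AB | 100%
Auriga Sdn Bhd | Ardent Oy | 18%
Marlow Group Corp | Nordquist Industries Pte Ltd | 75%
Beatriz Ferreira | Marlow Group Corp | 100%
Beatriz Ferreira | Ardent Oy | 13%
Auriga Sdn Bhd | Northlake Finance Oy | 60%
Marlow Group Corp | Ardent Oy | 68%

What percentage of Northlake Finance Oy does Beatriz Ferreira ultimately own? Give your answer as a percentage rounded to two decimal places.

90.00%

Beatriz reaches Northlake along 2 paths.
Via Marlow → Corven: 100% × 100% × 39% = 39%.
Via Auriga: 85% × 60% = 51%.
Total: 39% + 51% = 90%.
Rounded: 90.00%.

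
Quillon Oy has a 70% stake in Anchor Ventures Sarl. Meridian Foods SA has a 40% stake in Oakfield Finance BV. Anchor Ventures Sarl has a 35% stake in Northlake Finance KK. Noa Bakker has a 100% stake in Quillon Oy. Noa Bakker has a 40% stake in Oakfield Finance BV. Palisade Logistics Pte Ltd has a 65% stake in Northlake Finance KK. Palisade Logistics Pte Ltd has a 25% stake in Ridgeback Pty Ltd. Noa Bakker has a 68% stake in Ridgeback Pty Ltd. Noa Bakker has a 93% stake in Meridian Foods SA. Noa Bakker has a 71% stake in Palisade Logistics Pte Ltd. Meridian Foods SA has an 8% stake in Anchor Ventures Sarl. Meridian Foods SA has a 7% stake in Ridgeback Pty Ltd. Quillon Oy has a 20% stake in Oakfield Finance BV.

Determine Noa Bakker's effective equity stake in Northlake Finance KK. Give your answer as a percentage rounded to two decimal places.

Noa reaches Northlake along 3 paths.
Via Quillon → Anchor: 100% × 70% × 35% = 24.5%.
Via Meridian → Anchor: 93% × 8% × 35% = 2.604%.
Via Palisade: 71% × 65% = 46.15%.
Total: 24.5% + 2.604% + 46.15% = 73.254%.
Rounded: 73.25%.

73.25%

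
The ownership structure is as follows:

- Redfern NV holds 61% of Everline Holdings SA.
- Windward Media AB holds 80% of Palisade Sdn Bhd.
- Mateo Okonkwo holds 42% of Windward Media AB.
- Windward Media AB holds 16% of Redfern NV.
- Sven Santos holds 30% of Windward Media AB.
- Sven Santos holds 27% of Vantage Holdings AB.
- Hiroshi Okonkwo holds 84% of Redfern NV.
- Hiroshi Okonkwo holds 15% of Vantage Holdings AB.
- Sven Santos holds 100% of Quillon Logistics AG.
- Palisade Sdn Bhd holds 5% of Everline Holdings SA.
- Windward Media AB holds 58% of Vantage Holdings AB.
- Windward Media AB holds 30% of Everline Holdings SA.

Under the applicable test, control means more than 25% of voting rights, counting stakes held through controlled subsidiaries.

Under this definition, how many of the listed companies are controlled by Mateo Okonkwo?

4

Mateo holds 42% of Windward, so Mateo controls Windward.
Windward holds 80% of Palisade, so Mateo controls Palisade.
Palisade and Windward together hold 5% + 30% = 35% of Everline, so Mateo controls Everline.
Windward holds 58% of Vantage, so Mateo controls Vantage.
No other company's threshold is met.
Mateo controls 4 companies.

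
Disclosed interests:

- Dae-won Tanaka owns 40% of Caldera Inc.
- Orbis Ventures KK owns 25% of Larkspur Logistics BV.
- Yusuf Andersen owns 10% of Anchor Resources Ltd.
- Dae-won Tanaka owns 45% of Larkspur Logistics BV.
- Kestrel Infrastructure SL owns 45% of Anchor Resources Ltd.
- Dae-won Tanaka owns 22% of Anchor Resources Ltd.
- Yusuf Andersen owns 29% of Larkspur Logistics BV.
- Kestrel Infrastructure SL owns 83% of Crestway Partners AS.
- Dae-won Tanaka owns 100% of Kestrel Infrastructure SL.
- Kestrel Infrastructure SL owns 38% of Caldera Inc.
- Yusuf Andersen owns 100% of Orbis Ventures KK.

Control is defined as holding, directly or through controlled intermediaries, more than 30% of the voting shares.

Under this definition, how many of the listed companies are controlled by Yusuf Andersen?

2

Yusuf holds 100% of Orbis, so Yusuf controls Orbis.
Orbis and Yusuf together hold 25% + 29% = 54% of Larkspur, so Yusuf controls Larkspur.
No other company's threshold is met.
Yusuf controls 2 companies.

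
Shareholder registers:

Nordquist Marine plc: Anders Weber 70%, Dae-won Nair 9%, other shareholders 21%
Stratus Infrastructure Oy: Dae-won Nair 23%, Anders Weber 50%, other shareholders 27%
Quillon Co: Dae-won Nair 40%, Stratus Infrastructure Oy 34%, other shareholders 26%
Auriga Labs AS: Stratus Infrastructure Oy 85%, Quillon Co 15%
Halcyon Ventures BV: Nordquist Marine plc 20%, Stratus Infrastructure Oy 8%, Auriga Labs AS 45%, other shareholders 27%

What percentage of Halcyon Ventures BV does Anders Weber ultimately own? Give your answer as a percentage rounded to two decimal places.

Anders reaches Halcyon along 4 paths.
Via Nordquist: 70% × 20% = 14%.
Via Stratus: 50% × 8% = 4%.
Via Stratus → Auriga: 50% × 85% × 45% = 19.125%.
Via Stratus → Quillon → Auriga: 50% × 34% × 15% × 45% = 1.1475%.
Total: 14% + 4% + 19.125% + 1.1475% = 38.2725%.
Rounded: 38.27%.

38.27%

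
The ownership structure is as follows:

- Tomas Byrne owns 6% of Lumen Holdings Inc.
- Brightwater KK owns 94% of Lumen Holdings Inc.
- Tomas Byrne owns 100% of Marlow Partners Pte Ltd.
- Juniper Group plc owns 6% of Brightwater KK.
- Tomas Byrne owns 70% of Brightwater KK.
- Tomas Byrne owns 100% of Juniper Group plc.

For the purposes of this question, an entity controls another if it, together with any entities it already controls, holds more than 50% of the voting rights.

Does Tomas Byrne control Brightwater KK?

Tomas holds 100% of Juniper, so Tomas controls Juniper.
Tomas and Juniper together hold 70% + 6% = 76% of Brightwater, so Tomas controls Brightwater.

Yes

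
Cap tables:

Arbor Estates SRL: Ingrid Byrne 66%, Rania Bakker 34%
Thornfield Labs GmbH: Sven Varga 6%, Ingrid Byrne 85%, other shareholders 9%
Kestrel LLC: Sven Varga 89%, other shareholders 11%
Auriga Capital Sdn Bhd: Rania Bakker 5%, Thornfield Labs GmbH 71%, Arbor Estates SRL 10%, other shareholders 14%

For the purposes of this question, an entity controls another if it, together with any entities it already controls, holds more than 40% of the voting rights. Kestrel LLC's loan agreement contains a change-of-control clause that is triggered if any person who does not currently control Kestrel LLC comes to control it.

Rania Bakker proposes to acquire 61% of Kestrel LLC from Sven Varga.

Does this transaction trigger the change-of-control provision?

Yes

The purchase adds only to Rania's holdings (Sven's stake shrinks), so Rania is the only person who could newly come to control Kestrel.
Rania's largest direct stake is 34% in Arbor, which does not meet the threshold, so Rania controls no company.
Neither Rania nor any entity Rania controls holds any voting interest in Kestrel.
So before the transaction, Rania does not control Kestrel.
After the purchase, Rania holds 61% of Kestrel directly, and Sven's stake falls to 28%.
Rania holds 61% of Kestrel, so Rania controls Kestrel.
Rania did not control Kestrel before and does after, so the clause is triggered.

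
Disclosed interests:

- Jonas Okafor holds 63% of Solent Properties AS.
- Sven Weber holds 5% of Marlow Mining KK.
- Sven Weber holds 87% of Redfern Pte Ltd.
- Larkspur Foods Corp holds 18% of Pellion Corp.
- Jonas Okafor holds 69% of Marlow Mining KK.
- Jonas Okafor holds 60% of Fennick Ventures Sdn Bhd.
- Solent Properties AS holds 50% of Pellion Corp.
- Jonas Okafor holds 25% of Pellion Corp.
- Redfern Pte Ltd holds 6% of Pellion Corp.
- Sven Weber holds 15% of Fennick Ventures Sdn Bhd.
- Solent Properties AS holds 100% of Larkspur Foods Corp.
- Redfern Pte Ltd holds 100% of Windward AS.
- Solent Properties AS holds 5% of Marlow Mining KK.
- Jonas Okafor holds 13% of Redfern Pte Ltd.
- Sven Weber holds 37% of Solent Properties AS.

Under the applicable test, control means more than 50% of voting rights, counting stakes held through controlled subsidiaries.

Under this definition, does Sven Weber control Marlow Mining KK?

No

Sven holds 87% of Redfern, so Sven controls Redfern.
Redfern holds 100% of Windward, so Sven controls Windward.
In Marlow, Sven's side holds only 5%, not > 50%.
So Sven does not control Marlow.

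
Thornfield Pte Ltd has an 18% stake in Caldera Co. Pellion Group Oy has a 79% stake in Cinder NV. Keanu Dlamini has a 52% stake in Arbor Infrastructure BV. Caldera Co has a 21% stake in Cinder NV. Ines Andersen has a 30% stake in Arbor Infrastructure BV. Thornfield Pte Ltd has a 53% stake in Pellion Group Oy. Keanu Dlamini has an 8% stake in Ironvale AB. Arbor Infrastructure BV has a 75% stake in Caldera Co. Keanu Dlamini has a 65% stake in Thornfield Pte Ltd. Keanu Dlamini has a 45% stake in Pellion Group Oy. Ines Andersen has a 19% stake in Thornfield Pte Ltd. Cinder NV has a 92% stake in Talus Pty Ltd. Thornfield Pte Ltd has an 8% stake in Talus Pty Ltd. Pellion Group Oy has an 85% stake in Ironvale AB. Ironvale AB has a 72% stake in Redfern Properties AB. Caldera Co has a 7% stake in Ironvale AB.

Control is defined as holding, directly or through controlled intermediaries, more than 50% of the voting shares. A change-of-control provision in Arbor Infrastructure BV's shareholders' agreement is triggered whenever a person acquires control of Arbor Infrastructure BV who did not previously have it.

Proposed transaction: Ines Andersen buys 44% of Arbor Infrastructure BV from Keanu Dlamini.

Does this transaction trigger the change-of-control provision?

Yes

The purchase adds only to Ines's holdings (Keanu's stake shrinks), so Ines is the only person who could newly come to control Arbor.
Ines's largest direct stake is 30% in Arbor, which does not meet the threshold, so Ines controls no company.
In Arbor, Ines's side holds only 30%, not > 50%.
So before the transaction, Ines does not control Arbor.
After the purchase, Ines's direct stake in Arbor rises to 30% + 44% = 74%, and Keanu's stake falls to 8%.
Ines holds 74% of Arbor, so Ines controls Arbor.
Ines did not control Arbor before and does after, so the clause is triggered.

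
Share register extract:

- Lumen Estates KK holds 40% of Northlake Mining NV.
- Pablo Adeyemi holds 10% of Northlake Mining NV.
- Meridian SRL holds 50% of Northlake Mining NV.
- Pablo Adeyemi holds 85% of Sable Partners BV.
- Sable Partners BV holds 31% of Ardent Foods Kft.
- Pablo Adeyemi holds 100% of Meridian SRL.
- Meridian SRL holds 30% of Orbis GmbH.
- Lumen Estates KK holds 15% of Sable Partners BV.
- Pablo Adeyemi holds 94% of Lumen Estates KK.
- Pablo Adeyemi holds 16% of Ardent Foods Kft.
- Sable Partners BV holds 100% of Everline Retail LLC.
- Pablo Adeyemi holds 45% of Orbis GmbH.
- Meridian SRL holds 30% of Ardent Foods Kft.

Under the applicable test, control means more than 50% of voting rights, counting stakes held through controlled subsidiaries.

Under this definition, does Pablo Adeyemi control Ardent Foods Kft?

Yes

Pablo holds 94% of Lumen, so Pablo controls Lumen.
Pablo and Lumen together hold 85% + 15% = 100% of Sable, so Pablo controls Sable.
Pablo holds 100% of Meridian, so Pablo controls Meridian.
Pablo and Sable and Meridian together hold 16% + 31% + 30% = 77% of Ardent, so Pablo controls Ardent.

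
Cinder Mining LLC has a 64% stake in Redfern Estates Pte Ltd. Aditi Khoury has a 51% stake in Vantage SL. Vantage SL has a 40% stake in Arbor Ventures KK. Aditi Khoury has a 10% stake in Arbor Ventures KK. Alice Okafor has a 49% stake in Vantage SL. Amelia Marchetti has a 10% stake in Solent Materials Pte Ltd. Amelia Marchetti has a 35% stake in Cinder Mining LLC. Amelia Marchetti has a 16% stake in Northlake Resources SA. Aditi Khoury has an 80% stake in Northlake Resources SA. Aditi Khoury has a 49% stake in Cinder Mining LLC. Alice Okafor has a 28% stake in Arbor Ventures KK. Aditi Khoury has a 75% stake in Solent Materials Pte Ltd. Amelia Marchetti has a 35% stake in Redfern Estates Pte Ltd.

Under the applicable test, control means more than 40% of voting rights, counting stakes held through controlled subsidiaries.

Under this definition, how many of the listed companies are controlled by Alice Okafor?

Alice holds 49% of Vantage, so Alice controls Vantage.
Vantage and Alice together hold 40% + 28% = 68% of Arbor, so Alice controls Arbor.
No other company's threshold is met.
Alice controls 2 companies.

2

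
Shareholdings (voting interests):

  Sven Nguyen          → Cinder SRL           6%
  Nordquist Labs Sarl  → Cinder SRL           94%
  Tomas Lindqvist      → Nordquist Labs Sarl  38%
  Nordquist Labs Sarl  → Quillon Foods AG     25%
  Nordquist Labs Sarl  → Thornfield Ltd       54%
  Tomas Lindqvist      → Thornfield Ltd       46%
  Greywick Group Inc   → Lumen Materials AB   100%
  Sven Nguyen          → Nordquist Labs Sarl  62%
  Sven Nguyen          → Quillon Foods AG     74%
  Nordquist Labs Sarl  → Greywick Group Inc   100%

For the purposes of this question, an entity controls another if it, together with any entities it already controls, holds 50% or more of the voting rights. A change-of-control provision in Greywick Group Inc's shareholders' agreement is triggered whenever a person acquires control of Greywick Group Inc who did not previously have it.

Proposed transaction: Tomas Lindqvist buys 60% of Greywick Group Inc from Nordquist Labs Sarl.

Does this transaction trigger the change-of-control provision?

The purchase adds only to Tomas's holdings (Nordquist's stake shrinks), so Tomas is the only person who could newly come to control Greywick.
Tomas's largest direct stake is 46% in Thornfield, which does not meet the threshold, so Tomas controls no company.
Neither Tomas nor any entity Tomas controls holds any voting interest in Greywick.
So before the transaction, Tomas does not control Greywick.
After the purchase, Tomas holds 60% of Greywick directly, and Nordquist's stake falls to 40%.
Tomas holds 60% of Greywick, so Tomas controls Greywick.
Tomas did not control Greywick before and does after, so the clause is triggered.

Yes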